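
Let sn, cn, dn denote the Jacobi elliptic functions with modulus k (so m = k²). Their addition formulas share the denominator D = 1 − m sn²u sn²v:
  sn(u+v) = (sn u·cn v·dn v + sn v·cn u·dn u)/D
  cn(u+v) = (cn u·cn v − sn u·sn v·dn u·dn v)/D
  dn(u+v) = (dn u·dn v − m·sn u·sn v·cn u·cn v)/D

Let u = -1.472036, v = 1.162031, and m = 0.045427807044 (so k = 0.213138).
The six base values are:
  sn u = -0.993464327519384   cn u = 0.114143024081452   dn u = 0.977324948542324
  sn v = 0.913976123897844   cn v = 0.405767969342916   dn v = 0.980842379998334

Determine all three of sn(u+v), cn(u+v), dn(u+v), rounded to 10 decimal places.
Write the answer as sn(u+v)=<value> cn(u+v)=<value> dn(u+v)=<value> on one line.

sn(u+v)=-0.3048527090 cn(u+v)=0.9523995096 dn(u+v)=0.9978868467

m = k² = 0.045427807044
D = 1 − m·sn²u·sn²v = 0.9625461877892524
sn(u+v) = (sn u·cn v·dn v + sn v·cn u·dn u)/D = -0.2934348129133848/0.9625461877892524 = -0.3048527090293061
cn(u+v) = (cn u·cn v − sn u·sn v·dn u·dn v)/D = 0.9167285171729467/0.9625461877892524 = 0.9523995095533666
dn(u+v) = (dn u·dn v − m·sn u·sn v·cn u·cn v)/D = 0.9605121801466654/0.9625461877892524 = 0.9978868467109525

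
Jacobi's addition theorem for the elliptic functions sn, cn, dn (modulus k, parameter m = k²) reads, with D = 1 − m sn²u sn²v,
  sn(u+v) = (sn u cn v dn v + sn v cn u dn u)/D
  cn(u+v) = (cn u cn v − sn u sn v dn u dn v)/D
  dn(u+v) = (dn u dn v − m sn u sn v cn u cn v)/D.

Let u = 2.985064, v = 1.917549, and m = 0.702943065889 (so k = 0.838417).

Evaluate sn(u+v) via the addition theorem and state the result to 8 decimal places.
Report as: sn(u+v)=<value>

sn(u+v)=-0.64467681

sn u = 0.8579133267948484, cn u = -0.513794437209859, dn u = 0.6947108500246837
sn v = 0.9960720668337128, cn v = 0.0885462459600379, dn v = 0.5500621014096526
m = k² = 0.702943065889
D = 1 − m·sn²u·sn²v = 0.486679625969495
sn(u+v) = (sn u·cn v·dn v + sn v·cn u·dn u)/D = -0.3137510693841677/0.486679625969495 = -0.644676811278378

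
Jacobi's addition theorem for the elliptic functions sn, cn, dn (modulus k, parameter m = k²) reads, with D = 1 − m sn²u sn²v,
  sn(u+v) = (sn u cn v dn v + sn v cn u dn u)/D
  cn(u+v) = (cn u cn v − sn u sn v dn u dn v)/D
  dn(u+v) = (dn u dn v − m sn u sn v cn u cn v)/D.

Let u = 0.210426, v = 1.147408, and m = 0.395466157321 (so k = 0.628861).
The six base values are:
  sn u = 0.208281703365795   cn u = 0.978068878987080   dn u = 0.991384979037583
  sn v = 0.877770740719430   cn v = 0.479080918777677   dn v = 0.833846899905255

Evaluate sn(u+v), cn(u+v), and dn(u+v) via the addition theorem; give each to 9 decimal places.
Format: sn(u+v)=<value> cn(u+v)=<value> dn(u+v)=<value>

sn(u+v)=0.946844095 cn(u+v)=0.321692805 dn(u+v)=0.803404728

m = k² = 0.395466157321
D = 1 − m·sn²u·sn²v = 0.9867817559589945
sn(u+v) = (sn u·cn v·dn v + sn v·cn u·dn u)/D = 0.9343284782775135/0.9867817559589945 = 0.9468440945885701
cn(u+v) = (cn u·cn v − sn u·sn v·dn u·dn v)/D = 0.3174405906199498/0.9867817559589945 = 0.321692804617621
dn(u+v) = (dn u·dn v − m·sn u·sn v·cn u·cn v)/D = 0.7927851279336807/0.9867817559589945 = 0.8034047276879577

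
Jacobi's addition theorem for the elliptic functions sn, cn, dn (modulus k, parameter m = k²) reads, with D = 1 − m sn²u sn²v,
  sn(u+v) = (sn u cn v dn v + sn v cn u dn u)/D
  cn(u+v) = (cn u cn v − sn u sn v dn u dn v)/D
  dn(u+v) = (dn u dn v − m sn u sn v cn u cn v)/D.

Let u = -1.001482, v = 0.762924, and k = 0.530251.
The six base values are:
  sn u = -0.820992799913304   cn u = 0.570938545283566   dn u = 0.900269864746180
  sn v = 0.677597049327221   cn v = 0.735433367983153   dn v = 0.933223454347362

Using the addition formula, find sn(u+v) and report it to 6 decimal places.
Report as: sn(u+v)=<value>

m = k² = 0.281166123001
D = 1 − m·sn²u·sn²v = 0.9129868879705213
sn(u+v) = (sn u·cn v·dn v + sn v·cn u·dn u)/D = -0.2151827420927458/0.9129868879705213 = -0.2356909446652357

sn(u+v)=-0.235691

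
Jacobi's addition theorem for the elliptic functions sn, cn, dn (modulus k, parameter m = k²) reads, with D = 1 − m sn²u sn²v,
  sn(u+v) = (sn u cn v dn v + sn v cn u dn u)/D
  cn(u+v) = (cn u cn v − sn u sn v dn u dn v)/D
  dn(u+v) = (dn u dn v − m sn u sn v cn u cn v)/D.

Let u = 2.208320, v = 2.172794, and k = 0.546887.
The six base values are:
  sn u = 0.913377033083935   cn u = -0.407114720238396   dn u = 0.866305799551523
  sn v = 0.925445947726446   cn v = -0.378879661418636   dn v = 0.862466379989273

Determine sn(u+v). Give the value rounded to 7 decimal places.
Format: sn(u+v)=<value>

sn(u+v)=-0.7946764

m = k² = 0.299085390769
D = 1 − m·sn²u·sn²v = 0.7863034601557577
sn(u+v) = (sn u·cn v·dn v + sn v·cn u·dn u)/D = -0.6248567835421505/0.7863034601557577 = -0.7946763752233438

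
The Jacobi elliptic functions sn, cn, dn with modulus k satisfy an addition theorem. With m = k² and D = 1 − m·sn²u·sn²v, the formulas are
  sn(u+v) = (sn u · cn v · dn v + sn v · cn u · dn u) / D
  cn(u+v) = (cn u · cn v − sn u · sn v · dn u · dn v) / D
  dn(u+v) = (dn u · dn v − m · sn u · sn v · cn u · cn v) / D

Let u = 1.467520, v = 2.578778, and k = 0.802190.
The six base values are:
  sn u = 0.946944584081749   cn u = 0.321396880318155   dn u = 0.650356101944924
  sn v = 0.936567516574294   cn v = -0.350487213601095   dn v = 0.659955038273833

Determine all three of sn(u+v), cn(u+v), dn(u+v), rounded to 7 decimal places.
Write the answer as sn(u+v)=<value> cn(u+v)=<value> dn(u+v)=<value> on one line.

m = k² = 0.6435087961
D = 1 − m·sn²u·sn²v = 0.4938470197156434
sn(u+v) = (sn u·cn v·dn v + sn v·cn u·dn u)/D = -0.02327016598712543/0.4938470197156434 = -0.04712019118901308
cn(u+v) = (cn u·cn v − sn u·sn v·dn u·dn v)/D = -0.4932984677220827/0.4938470197156434 = -0.9988892268826964
dn(u+v) = (dn u·dn v − m·sn u·sn v·cn u·cn v)/D = 0.4934940916228865/0.4938470197156434 = 0.999285349351789

sn(u+v)=-0.0471202 cn(u+v)=-0.9988892 dn(u+v)=0.9992853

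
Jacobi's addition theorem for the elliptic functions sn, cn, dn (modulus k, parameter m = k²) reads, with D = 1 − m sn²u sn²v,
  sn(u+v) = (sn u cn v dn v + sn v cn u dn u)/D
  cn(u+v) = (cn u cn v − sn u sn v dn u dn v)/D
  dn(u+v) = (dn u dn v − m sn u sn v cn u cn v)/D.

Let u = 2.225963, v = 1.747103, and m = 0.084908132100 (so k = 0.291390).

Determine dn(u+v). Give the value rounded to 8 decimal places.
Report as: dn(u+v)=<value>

sn u = 0.8274576021830488, cn u = -0.5615281975016743, dn u = 0.9704970806667828
sn v = 0.9908773752266644, cn v = -0.1347665658237094, dn v = 0.9574100332198992
m = k² = 0.0849081321
D = 1 − m·sn²u·sn²v = 0.9429204406007172
dn(u+v) = (dn u·dn v − m·sn u·sn v·cn u·cn v)/D = 0.9238953642817649/0.9429204406007172 = 0.9798232432984147

dn(u+v)=0.97982324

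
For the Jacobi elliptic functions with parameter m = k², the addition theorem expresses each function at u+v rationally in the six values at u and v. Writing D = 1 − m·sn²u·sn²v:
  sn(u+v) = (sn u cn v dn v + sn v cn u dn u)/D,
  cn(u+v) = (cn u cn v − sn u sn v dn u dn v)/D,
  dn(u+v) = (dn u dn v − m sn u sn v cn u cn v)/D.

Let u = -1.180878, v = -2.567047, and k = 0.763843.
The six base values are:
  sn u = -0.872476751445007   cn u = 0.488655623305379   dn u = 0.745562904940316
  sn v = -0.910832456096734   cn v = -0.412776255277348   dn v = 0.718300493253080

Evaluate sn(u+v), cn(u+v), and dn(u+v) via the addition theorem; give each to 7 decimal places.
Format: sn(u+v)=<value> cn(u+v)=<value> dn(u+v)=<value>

m = k² = 0.583456128649
D = 1 − m·sn²u·sn²v = 0.6315378109668014
sn(u+v) = (sn u·cn v·dn v + sn v·cn u·dn u)/D = -0.07315059611580542/0.6315378109668014 = -0.115829321452379
cn(u+v) = (cn u·cn v − sn u·sn v·dn u·dn v)/D = -0.6272870132312972/0.6315378109668014 = -0.9932691318529341
dn(u+v) = (dn u·dn v − m·sn u·sn v·cn u·cn v)/D = 0.6290611474807164/0.6315378109668014 = 0.9960783607203288

sn(u+v)=-0.1158293 cn(u+v)=-0.9932691 dn(u+v)=0.9960784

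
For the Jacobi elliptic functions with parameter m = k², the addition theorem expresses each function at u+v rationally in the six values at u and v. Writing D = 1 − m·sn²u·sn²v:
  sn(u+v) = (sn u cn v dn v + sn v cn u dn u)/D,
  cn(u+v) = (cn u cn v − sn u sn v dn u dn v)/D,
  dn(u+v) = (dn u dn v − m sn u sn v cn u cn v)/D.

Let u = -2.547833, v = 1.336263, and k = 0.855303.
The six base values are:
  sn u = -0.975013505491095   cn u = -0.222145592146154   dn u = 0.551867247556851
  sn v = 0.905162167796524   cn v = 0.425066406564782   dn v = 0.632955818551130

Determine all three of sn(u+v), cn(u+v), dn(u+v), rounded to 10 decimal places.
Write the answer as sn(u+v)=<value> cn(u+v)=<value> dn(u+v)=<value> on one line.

m = k² = 0.731543221809
D = 1 − m·sn²u·sn²v = 0.4302110256318877
sn(u+v) = (sn u·cn v·dn v + sn v·cn u·dn u)/D = -0.3732939267205561/0.4302110256318877 = -0.8676995810887633
cn(u+v) = (cn u·cn v − sn u·sn v·dn u·dn v)/D = 0.2138531525341368/0.4302110256318877 = 0.4970889628410439
dn(u+v) = (dn u·dn v − m·sn u·sn v·cn u·cn v)/D = 0.2883438597808621/0.4302110256318877 = 0.6702381914953175

sn(u+v)=-0.8676995811 cn(u+v)=0.4970889628 dn(u+v)=0.6702381915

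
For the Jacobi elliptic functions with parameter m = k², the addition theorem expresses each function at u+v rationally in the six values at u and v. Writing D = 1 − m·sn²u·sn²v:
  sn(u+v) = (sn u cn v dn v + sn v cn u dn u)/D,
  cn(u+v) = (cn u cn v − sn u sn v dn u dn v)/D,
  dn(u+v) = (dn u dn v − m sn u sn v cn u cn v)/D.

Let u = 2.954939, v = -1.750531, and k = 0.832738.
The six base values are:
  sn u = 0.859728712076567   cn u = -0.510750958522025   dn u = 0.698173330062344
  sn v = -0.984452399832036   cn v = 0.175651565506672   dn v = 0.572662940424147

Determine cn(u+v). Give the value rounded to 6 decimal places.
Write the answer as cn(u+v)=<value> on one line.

cn(u+v)=0.494131

m = k² = 0.693452576644
D = 1 − m·sn²u·sn²v = 0.5032600695728444
cn(u+v) = (cn u·cn v − sn u·sn v·dn u·dn v)/D = 0.2486765475220207/0.5032600695728444 = 0.4941312902752084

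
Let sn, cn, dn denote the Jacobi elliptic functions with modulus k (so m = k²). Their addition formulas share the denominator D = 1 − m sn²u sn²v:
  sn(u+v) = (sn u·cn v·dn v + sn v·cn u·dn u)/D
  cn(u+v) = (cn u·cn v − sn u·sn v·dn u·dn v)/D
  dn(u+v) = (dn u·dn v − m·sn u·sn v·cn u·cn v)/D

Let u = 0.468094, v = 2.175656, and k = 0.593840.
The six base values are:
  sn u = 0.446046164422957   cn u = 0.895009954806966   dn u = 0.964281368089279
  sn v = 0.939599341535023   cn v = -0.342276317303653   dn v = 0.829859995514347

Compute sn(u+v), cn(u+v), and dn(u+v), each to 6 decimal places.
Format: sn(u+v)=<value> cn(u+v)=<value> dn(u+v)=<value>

m = k² = 0.3526459456
D = 1 − m·sn²u·sn²v = 0.9380581858237516
sn(u+v) = (sn u·cn v·dn v + sn v·cn u·dn u)/D = 0.6842175660724269/0.9380581858237516 = 0.7293977883382407
cn(u+v) = (cn u·cn v − sn u·sn v·dn u·dn v)/D = -0.6417160448896944/0.9380581858237516 = -0.6840898087000587
dn(u+v) = (dn u·dn v − m·sn u·sn v·cn u·cn v)/D = 0.8454943309239448/0.9380581858237516 = 0.901323972970267

sn(u+v)=0.729398 cn(u+v)=-0.684090 dn(u+v)=0.901324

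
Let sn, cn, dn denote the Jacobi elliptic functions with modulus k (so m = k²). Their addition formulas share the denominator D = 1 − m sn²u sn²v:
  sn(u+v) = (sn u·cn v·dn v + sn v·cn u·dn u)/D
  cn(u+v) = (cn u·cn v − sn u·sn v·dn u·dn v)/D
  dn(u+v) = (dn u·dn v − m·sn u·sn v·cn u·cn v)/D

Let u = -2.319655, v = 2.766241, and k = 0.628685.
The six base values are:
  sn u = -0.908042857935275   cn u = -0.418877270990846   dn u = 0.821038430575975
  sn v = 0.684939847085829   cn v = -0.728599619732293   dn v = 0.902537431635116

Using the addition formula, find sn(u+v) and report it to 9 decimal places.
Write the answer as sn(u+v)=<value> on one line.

sn(u+v)=0.426814163

m = k² = 0.395244829225
D = 1 − m·sn²u·sn²v = 0.8471083541619932
sn(u+v) = (sn u·cn v·dn v + sn v·cn u·dn u)/D = 0.361557843335862/0.8471083541619932 = 0.4268141632170954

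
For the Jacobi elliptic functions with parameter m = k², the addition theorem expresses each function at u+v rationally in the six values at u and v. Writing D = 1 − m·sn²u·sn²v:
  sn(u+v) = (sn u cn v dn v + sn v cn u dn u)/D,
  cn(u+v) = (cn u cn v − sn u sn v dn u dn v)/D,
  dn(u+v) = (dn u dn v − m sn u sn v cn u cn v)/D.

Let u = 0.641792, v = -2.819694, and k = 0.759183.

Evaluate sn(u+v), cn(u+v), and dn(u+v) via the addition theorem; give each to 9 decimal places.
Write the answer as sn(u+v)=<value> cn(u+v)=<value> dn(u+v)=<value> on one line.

sn(u+v)=-0.986296558 cn(u+v)=-0.164982120 dn(u+v)=0.662819086

sn u = 0.5798928418033833, cn u = 0.8146927592811883, dn u = 0.8978777908148796
sn v = -0.8109547467489291, cn v = -0.5851088776675502, dn v = 0.7880095174732389
m = k² = 0.576358827489
D = 1 − m·sn²u·sn²v = 0.8725377192485647
sn(u+v) = (sn u·cn v·dn v + sn v·cn u·dn u)/D = -0.8605809490479819/0.8725377192485647 = -0.9862965578028191
cn(u+v) = (cn u·cn v − sn u·sn v·dn u·dn v)/D = -0.1439531230892952/0.8725377192485647 = -0.1649821204443387
dn(u+v) = (dn u·dn v − m·sn u·sn v·cn u·cn v)/D = 0.5783346537997069/0.8725377192485647 = 0.6628190862599872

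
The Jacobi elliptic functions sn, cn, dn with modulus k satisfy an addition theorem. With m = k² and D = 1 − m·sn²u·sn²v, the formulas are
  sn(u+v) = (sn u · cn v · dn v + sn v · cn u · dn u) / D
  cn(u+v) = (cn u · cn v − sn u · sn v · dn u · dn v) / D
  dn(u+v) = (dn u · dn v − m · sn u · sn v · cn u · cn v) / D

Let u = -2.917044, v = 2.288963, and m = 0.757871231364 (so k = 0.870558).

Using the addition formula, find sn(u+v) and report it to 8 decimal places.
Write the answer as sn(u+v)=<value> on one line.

sn u = -0.9238491135233131, cn u = -0.3827568620445473, dn u = 0.5942718551079668
sn v = 0.998305926690488, cn v = -0.05818313101446173, dn v = 0.4946659200747451
m = k² = 0.757871231364
D = 1 − m·sn²u·sn²v = 0.3553487734339058
sn(u+v) = (sn u·cn v·dn v + sn v·cn u·dn u)/D = -0.2004867965597368/0.3553487734339058 = -0.5641972381734616

sn(u+v)=-0.56419724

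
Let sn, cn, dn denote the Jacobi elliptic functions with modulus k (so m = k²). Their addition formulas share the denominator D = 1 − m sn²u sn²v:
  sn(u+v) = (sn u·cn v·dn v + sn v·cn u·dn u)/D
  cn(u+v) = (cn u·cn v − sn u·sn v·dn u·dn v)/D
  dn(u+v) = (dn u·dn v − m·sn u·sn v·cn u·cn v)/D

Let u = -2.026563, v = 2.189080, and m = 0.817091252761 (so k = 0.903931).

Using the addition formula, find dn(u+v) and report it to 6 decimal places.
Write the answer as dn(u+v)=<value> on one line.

dn(u+v)=0.989323

sn u = -0.9931386302647342, cn u = 0.116942982157492, dn u = 0.4405485333987979
sn v = 0.9989136075358345, cn v = 0.04660047939393707, dn v = 0.4297477707065789
m = k² = 0.817091252761
D = 1 − m·sn²u·sn²v = 0.1958331433861939
dn(u+v) = (dn u·dn v − m·sn u·sn v·cn u·cn v)/D = 0.1937422130547565/0.1958331433861939 = 0.9893228985896737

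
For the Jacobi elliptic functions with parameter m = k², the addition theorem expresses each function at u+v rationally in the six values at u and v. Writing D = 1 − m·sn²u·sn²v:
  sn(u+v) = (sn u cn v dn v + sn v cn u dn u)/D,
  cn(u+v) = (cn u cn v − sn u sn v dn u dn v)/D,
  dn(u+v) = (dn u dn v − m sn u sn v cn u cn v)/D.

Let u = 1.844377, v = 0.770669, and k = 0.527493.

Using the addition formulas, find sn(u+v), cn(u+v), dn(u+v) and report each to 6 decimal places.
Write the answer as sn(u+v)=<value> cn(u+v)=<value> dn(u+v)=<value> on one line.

sn(u+v)=0.694550 cn(u+v)=-0.719444 dn(u+v)=0.930469

sn u = 0.9926161810616062, cn u = -0.1212976384546401, dn u = 0.8519654001682966
sn v = 0.6830348169605404, cn v = 0.7303858150455011, dn v = 0.9328379984475937
m = k² = 0.278248865049
D = 1 − m·sn²u·sn²v = 0.8720966891698362
sn(u+v) = (sn u·cn v·dn v + sn v·cn u·dn u)/D = 0.6057150441769821/0.8720966891698362 = 0.6945503310574114
cn(u+v) = (cn u·cn v − sn u·sn v·dn u·dn v)/D = -0.6274248325645603/0.8720966891698362 = -0.719444117098778
dn(u+v) = (dn u·dn v − m·sn u·sn v·cn u·cn v)/D = 0.8114590009895275/0.8720966891698362 = 0.9304690764988103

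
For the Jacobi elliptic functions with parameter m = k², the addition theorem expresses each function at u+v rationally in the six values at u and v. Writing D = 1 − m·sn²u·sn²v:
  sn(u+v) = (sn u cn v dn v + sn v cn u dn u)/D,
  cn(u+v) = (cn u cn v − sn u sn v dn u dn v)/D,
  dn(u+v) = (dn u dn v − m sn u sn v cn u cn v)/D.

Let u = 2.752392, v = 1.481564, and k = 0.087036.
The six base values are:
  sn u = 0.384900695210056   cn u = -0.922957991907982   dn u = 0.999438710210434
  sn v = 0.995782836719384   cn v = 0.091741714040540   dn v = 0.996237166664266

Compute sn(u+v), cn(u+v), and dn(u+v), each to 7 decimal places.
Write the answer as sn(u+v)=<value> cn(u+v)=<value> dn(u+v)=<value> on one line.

sn(u+v)=-0.8843554 cn(u+v)=-0.4668142 dn(u+v)=0.9970334

m = k² = 0.007575265296
D = 1 − m·sn²u·sn²v = 0.9988871810537797
sn(u+v) = (sn u·cn v·dn v + sn v·cn u·dn u)/D = -0.8833712867316514/0.9988871810537797 = -0.8843554141917564
cn(u+v) = (cn u·cn v − sn u·sn v·dn u·dn v)/D = -0.4662947246663135/0.9988871810537797 = -0.466814204357287
dn(u+v) = (dn u·dn v − m·sn u·sn v·cn u·cn v)/D = 0.9959238331128908/0.9988871810537797 = 0.9970333507155806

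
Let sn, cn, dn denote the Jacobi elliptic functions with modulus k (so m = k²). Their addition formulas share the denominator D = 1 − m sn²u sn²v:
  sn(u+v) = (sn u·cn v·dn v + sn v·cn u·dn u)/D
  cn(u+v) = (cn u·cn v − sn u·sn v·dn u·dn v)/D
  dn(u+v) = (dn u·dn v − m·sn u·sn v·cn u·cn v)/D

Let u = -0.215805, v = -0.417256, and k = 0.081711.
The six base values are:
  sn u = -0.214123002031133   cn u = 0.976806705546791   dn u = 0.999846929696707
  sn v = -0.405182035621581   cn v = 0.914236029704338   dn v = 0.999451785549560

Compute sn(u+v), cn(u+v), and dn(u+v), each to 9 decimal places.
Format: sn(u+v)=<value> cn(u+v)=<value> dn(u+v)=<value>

m = k² = 0.006676687521
D = 1 − m·sn²u·sn²v = 0.9999497439834249
sn(u+v) = (sn u·cn v·dn v + sn v·cn u·dn u)/D = -0.5913755918571735/0.9999497439834249 = -0.591405313532413
cn(u+v) = (cn u·cn v − sn u·sn v·dn u·dn v)/D = 0.8063339257702696/0.9999497439834249 = 0.8063744509380417
dn(u+v) = (dn u·dn v − m·sn u·sn v·cn u·cn v)/D = 0.9987815003012575/0.9999497439834249 = 0.998831697603608

sn(u+v)=-0.591405314 cn(u+v)=0.806374451 dn(u+v)=0.998831698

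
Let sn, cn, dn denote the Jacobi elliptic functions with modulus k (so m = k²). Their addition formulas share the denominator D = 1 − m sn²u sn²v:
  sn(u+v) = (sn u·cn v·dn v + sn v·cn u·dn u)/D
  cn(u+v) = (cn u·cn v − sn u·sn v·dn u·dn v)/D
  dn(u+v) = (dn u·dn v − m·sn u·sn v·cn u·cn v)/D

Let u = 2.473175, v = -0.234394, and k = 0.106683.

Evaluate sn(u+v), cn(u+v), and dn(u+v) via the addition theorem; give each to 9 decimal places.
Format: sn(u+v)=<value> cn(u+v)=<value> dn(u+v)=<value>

sn u = 0.6263611336215006, cn u = -0.7795330206529988, dn u = 0.9977649066691797
sn v = -0.2322300999299923, cn v = 0.9726608765065581, dn v = 0.999693052486185
m = k² = 0.011381262489
D = 1 − m·sn²u·sn²v = 0.9997591885899302
sn(u+v) = (sn u·cn v·dn v + sn v·cn u·dn u)/D = 0.7896763754991764/0.9997591885899302 = 0.7898665843851293
cn(u+v) = (cn u·cn v − sn u·sn v·dn u·dn v)/D = -0.6131310277163269/0.9997591885899302 = -0.6132787122277843
dn(u+v) = (dn u·dn v − m·sn u·sn v·cn u·cn v)/D = 0.9962033967027707/0.9997591885899302 = 0.9964433516313317

sn(u+v)=0.789866584 cn(u+v)=-0.613278712 dn(u+v)=0.996443352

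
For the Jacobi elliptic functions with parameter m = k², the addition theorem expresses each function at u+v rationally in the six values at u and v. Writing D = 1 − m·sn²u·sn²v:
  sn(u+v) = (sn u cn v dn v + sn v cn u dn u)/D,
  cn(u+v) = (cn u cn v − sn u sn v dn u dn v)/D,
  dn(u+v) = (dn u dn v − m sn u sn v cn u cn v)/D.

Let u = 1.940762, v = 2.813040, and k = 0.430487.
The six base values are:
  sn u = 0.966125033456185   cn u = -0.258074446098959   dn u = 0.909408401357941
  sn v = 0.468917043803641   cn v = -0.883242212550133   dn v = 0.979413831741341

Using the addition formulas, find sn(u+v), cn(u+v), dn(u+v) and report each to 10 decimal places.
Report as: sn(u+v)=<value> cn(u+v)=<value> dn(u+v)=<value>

sn(u+v)=-0.9832040592 cn(u+v)=-0.1825096655 dn(u+v)=0.9060098672

m = k² = 0.185319057169
D = 1 − m·sn²u·sn²v = 0.9619654055832093
sn(u+v) = (sn u·cn v·dn v + sn v·cn u·dn u)/D = -0.9458082915601342/0.9619654055832093 = -0.9832040591799873
cn(u+v) = (cn u·cn v − sn u·sn v·dn u·dn v)/D = -0.1755679844247481/0.9619654055832093 = -0.1825096655303386
dn(u+v) = (dn u·dn v − m·sn u·sn v·cn u·cn v)/D = 0.8715501493756108/0.9619654055832093 = 0.9060098672126545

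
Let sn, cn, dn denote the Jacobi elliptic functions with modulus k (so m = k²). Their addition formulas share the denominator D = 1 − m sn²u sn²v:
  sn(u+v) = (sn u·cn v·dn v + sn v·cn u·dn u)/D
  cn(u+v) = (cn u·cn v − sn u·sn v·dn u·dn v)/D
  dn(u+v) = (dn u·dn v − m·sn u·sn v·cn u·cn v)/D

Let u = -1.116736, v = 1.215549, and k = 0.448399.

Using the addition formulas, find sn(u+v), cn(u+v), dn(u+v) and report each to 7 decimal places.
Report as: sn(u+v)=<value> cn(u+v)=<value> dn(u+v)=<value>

sn(u+v)=0.0986202 cn(u+v)=0.9951251 dn(u+v)=0.9990218

sn u = -0.8821794674862517, cn u = 0.4709133541806533, dn u = 0.9184365236688617
sn v = 0.9210755699259561, cn v = 0.3893838652096092, dn v = 0.9107267783767333
m = k² = 0.201061663201
D = 1 − m·sn²u·sn²v = 0.8672502571000911
sn(u+v) = (sn u·cn v·dn v + sn v·cn u·dn u)/D = 0.08552836702506624/0.8672502571000911 = 0.09862016912056705
cn(u+v) = (cn u·cn v − sn u·sn v·dn u·dn v)/D = 0.8630225413476751/0.8672502571000911 = 0.9951251490353516
dn(u+v) = (dn u·dn v − m·sn u·sn v·cn u·cn v)/D = 0.8664018824730444/0.8672502571000911 = 0.9990217649172184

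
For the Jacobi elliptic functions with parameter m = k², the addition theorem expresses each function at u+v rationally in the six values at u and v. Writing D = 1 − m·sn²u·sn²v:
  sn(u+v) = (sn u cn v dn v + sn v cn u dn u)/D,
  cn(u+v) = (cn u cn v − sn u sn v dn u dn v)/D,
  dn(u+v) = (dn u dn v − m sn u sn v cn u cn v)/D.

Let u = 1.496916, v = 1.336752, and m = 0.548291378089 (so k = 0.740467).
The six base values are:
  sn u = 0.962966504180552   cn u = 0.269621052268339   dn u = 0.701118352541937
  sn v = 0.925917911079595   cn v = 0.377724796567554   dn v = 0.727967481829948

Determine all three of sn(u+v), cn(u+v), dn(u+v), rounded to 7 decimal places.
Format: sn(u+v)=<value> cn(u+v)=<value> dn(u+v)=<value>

m = k² = 0.548291378089
D = 1 − m·sn²u·sn²v = 0.5641081500863316
sn(u+v) = (sn u·cn v·dn v + sn v·cn u·dn u)/D = 0.4398202843018961/0.5641081500863316 = 0.7796736924197701
cn(u+v) = (cn u·cn v − sn u·sn v·dn u·dn v)/D = -0.3532366381201455/0.5641081500863316 = -0.6261860213614815
dn(u+v) = (dn u·dn v − m·sn u·sn v·cn u·cn v)/D = 0.4606033962823864/0.5641081500863316 = 0.8165161170103557

sn(u+v)=0.7796737 cn(u+v)=-0.6261860 dn(u+v)=0.8165161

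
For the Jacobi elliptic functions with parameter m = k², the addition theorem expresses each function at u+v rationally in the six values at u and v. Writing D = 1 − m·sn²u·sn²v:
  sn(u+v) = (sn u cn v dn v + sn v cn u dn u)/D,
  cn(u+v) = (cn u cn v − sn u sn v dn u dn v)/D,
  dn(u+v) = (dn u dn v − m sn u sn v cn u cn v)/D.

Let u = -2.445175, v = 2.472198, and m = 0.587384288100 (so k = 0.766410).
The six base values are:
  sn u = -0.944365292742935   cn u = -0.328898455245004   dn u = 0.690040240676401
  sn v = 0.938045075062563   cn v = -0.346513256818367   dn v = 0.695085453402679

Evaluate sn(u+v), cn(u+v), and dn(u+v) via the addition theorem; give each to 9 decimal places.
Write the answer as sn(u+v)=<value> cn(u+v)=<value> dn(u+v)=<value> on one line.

m = k² = 0.5873842881
D = 1 − m·sn²u·sn²v = 0.5390542916585842
sn(u+v) = (sn u·cn v·dn v + sn v·cn u·dn u)/D = 0.01456405048402002/0.5390542916585842 = 0.02701778041541745
cn(u+v) = (cn u·cn v − sn u·sn v·dn u·dn v)/D = 0.5388575115826418/0.5390542916585842 = 0.9996349531411075
dn(u+v) = (dn u·dn v − m·sn u·sn v·cn u·cn v)/D = 0.5389387148406124/0.5390542916585842 = 0.9997855933627461

sn(u+v)=0.027017780 cn(u+v)=0.999634953 dn(u+v)=0.999785593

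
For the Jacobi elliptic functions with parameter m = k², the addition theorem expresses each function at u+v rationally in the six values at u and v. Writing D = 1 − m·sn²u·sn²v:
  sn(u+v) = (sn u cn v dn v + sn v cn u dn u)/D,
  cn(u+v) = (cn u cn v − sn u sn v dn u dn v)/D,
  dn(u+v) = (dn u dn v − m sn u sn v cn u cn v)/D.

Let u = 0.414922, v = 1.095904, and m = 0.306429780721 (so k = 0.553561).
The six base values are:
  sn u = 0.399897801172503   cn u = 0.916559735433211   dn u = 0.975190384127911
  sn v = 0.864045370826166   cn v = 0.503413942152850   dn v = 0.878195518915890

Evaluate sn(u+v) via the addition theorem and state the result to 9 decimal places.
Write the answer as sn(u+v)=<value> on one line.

m = k² = 0.306429780721
D = 1 − m·sn²u·sn²v = 0.9634150809572782
sn(u+v) = (sn u·cn v·dn v + sn v·cn u·dn u)/D = 0.9490944067156759/0.9634150809572782 = 0.9851355095797619

sn(u+v)=0.985135510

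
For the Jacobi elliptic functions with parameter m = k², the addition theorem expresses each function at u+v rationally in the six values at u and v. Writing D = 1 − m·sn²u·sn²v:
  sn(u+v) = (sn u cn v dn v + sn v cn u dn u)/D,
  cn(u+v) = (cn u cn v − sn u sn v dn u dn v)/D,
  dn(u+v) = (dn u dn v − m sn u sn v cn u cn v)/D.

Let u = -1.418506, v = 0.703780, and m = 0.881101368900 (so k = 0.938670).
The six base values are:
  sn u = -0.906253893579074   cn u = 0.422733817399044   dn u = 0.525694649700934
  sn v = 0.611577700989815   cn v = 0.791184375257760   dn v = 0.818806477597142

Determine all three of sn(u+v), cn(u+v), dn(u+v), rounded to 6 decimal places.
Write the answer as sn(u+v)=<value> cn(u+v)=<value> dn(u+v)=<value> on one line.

m = k² = 0.8811013689
D = 1 − m·sn²u·sn²v = 0.729336975221156
sn(u+v) = (sn u·cn v·dn v + sn v·cn u·dn u)/D = -0.4511853992697391/0.729336975221156 = -0.6186240580123155
cn(u+v) = (cn u·cn v − sn u·sn v·dn u·dn v)/D = 0.5730306788563342/0.729336975221156 = 0.7856871354733863
dn(u+v) = (dn u·dn v − m·sn u·sn v·cn u·cn v)/D = 0.5937744916184018/0.729336975221156 = 0.8141291498876117

sn(u+v)=-0.618624 cn(u+v)=0.785687 dn(u+v)=0.814129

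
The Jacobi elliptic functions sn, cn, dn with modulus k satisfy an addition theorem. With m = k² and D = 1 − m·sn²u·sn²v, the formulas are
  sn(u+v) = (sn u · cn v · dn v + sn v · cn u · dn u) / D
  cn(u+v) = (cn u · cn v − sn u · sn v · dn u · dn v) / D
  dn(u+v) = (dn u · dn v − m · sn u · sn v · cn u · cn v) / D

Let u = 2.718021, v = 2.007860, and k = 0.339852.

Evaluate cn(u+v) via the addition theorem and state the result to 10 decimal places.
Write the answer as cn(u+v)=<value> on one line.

cn(u+v)=-0.1240488424

sn u = 0.495253090093412, cn u = -0.8687487420151622, dn u = 0.9857336441041488
sn v = 0.9336190271325393, cn v = -0.35826737526056, dn v = 0.9483277916502868
m = k² = 0.115499381904
D = 1 − m·sn²u·sn²v = 0.9753070238970855
cn(u+v) = (cn u·cn v − sn u·sn v·dn u·dn v)/D = -0.1209857072571124/0.9753070238970855 = -0.1240488423570287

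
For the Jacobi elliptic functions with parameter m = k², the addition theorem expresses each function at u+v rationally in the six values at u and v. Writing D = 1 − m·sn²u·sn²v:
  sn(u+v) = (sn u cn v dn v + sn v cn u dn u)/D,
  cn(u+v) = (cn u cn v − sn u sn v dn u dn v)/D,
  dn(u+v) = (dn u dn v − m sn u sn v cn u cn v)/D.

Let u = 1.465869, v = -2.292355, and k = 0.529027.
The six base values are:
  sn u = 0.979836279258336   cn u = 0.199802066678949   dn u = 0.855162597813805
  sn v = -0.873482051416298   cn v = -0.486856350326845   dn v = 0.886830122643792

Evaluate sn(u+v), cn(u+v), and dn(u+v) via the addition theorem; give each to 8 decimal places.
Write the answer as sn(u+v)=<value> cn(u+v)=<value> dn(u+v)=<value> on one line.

m = k² = 0.279869566729
D = 1 − m·sn²u·sn²v = 0.7949920620713765
sn(u+v) = (sn u·cn v·dn v + sn v·cn u·dn u)/D = -0.5722989974053313/0.7949920620713765 = -0.7198801405817669
cn(u+v) = (cn u·cn v − sn u·sn v·dn u·dn v)/D = 0.5518027150398519/0.7949920620713765 = 0.6940983959036179
dn(u+v) = (dn u·dn v − m·sn u·sn v·cn u·cn v)/D = 0.7350835185078451/0.7949920620713765 = 0.9246425889996463

sn(u+v)=-0.71988014 cn(u+v)=0.69409840 dn(u+v)=0.92464259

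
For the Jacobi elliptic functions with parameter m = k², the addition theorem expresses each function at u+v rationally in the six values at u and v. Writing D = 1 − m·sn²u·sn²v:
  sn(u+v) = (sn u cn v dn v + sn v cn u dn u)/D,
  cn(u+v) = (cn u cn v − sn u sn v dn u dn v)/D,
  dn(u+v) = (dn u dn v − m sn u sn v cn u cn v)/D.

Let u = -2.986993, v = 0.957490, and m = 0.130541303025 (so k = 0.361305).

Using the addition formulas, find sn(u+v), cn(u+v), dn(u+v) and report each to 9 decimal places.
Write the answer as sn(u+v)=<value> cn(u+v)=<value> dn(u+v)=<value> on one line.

sn(u+v)=-0.929644089 cn(u+v)=-0.368458773 dn(u+v)=0.941902982

sn u = -0.2619217480866558, cn u = -0.9650891139574782, dn u = 0.9955121670334963
sn v = 0.8085200867058862, cn v = 0.588468579784092, dn v = 0.9563809558293021
m = k² = 0.130541303025
D = 1 − m·sn²u·sn²v = 0.9941457307539869
sn(u+v) = (sn u·cn v·dn v + sn v·cn u·dn u)/D = -0.9242017024828725/0.9941457307539869 = -0.9296440892845087
cn(u+v) = (cn u·cn v − sn u·sn v·dn u·dn v)/D = -0.3663017159448459/0.9941457307539869 = -0.3684587728069132
dn(u+v) = (dn u·dn v − m·sn u·sn v·cn u·cn v)/D = 0.9363888286181405/0.9941457307539869 = 0.9419029822800306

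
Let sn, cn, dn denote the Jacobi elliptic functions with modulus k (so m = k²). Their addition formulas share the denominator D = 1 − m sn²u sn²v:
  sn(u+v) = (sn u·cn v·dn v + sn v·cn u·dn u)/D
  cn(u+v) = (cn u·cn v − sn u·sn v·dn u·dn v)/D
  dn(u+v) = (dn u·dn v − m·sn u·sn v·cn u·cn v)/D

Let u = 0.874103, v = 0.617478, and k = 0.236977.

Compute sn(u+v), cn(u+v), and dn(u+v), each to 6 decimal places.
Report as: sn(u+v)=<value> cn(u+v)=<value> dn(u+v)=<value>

sn u = 0.7635193274313679, cn u = 0.6457849770928027, dn u = 0.9834947767296578
sn v = 0.5773162232165882, cn v = 0.8165206540014371, dn v = 0.9905972145612336
m = k² = 0.056158098529
D = 1 − m·sn²u·sn²v = 0.9890886122736729
sn(u+v) = (sn u·cn v·dn v + sn v·cn u·dn u)/D = 0.984235959886056/0.9890886122736729 = 0.9950938143181512
cn(u+v) = (cn u·cn v − sn u·sn v·dn u·dn v)/D = 0.0978563140355994/0.9890886122736729 = 0.09893584136071657
dn(u+v) = (dn u·dn v − m·sn u·sn v·cn u·cn v)/D = 0.9611944578857387/0.9890886122736729 = 0.971798124008513

sn(u+v)=0.995094 cn(u+v)=0.098936 dn(u+v)=0.971798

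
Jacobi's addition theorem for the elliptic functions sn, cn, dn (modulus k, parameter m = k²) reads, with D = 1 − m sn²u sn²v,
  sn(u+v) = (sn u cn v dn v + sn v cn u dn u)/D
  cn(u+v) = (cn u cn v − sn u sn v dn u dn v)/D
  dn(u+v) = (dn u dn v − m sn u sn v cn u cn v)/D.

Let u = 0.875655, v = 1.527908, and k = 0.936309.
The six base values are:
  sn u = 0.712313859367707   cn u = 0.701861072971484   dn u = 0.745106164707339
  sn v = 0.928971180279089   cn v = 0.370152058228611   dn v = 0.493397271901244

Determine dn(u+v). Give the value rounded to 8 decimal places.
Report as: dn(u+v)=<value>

m = k² = 0.876674543481
D = 1 − m·sn²u·sn²v = 0.6161286795044678
dn(u+v) = (dn u·dn v − m·sn u·sn v·cn u·cn v)/D = 0.2169229026630715/0.6161286795044678 = 0.3520740226498391

dn(u+v)=0.35207402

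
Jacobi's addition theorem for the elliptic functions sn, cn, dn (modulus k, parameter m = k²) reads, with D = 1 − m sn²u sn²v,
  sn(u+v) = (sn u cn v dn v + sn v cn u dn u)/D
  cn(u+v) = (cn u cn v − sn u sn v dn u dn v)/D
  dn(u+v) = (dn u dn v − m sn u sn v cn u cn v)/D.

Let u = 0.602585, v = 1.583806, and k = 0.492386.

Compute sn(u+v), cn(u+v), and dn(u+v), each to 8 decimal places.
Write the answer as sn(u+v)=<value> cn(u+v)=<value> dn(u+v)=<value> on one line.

sn(u+v)=0.90319070 cn(u+v)=-0.42923951 dn(u+v)=0.89567042

sn u = 0.5600031909834639, cn u = 0.8284904502094989, dn u = 0.9612329080899758
sn v = 0.996370971900961, cn v = 0.08511689816443291, dn v = 0.8713853946649315
m = k² = 0.242443972996
D = 1 − m·sn²u·sn²v = 0.9245195416968468
sn(u+v) = (sn u·cn v·dn v + sn v·cn u·dn u)/D = 0.8350174523187404/0.9245195416968468 = 0.9031907003135532
cn(u+v) = (cn u·cn v − sn u·sn v·dn u·dn v)/D = -0.3968403171333123/0.9245195416968468 = -0.4292395122389285
dn(u+v) = (dn u·dn v − m·sn u·sn v·cn u·cn v)/D = 0.8280648028466813/0.9245195416968468 = 0.8956704163622824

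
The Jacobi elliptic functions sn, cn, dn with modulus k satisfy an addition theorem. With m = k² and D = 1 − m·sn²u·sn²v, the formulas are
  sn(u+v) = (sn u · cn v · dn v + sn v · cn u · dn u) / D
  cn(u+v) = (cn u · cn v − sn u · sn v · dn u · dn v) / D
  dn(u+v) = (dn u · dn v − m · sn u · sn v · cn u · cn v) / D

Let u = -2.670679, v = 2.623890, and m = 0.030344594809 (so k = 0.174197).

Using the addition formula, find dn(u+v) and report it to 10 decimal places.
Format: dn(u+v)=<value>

sn u = -0.4746597325085468, cn u = -0.8801693804802089, dn u = 0.9965757905438299
sn v = 0.5151580429371631, cn v = -0.8570952052118551, dn v = 0.9959653179014274
m = k² = 0.030344594809
D = 1 − m·sn²u·sn²v = 0.9981856248362511
dn(u+v) = (dn u·dn v − m·sn u·sn v·cn u·cn v)/D = 0.9981524941186389/0.9981856248362511 = 0.9999668090615735

dn(u+v)=0.9999668091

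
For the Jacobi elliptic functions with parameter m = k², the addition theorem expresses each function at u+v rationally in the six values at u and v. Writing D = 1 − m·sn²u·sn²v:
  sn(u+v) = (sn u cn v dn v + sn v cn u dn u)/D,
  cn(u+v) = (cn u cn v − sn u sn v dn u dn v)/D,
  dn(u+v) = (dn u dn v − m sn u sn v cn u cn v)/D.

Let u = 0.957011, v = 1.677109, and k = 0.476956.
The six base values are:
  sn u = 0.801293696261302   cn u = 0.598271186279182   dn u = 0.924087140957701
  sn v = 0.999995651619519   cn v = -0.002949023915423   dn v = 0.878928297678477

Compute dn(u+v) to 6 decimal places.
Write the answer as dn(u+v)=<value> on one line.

m = k² = 0.227487025936
D = 1 − m·sn²u·sn²v = 0.8539383143552294
dn(u+v) = (dn u·dn v − m·sn u·sn v·cn u·cn v)/D = 0.8125279427530211/0.8539383143552294 = 0.9515066007625206

dn(u+v)=0.951507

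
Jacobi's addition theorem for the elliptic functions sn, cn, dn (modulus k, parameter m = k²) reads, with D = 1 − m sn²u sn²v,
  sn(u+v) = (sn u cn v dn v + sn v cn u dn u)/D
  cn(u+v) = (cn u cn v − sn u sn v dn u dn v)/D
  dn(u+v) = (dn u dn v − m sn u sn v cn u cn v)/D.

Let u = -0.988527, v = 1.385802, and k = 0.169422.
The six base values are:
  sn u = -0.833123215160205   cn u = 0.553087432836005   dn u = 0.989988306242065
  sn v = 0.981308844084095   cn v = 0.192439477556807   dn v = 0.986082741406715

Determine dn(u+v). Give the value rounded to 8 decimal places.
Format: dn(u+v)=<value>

m = k² = 0.028703814084
D = 1 − m·sn²u·sn²v = 0.9808146596938397
dn(u+v) = (dn u·dn v − m·sn u·sn v·cn u·cn v)/D = 0.9787080958836538/0.9808146596938397 = 0.9978522305010781

dn(u+v)=0.99785223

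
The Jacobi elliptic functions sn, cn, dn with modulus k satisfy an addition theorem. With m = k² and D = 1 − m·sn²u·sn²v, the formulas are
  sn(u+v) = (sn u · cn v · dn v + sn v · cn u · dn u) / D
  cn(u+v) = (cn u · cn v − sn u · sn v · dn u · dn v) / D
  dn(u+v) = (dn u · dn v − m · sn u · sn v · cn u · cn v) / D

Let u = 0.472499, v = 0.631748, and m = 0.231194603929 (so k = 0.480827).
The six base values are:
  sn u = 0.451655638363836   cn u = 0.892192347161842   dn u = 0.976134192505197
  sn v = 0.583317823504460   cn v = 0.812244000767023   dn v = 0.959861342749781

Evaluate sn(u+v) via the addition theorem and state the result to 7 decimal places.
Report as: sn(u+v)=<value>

sn(u+v)=0.8741688

m = k² = 0.231194603929
D = 1 − m·sn²u·sn²v = 0.983952659814591
sn(u+v) = (sn u·cn v·dn v + sn v·cn u·dn u)/D = 0.8601407076918986/0.983952659814591 = 0.8741687916713161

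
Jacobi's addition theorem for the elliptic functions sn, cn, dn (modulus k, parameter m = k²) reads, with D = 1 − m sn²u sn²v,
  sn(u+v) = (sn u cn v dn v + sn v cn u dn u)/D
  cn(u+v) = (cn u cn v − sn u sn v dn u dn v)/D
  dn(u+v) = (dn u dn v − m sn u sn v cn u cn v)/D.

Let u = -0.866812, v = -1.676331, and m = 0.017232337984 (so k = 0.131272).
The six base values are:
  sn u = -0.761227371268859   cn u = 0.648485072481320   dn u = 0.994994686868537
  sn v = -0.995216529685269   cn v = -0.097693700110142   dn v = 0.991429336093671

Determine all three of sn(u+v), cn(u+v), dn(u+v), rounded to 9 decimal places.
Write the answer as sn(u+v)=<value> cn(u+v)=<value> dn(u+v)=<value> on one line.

sn(u+v)=-0.574100990 cn(u+v)=-0.818784497 dn(u+v)=0.997156136

m = k² = 0.017232337984
D = 1 − m·sn²u·sn²v = 0.9901097297958774
sn(u+v) = (sn u·cn v·dn v + sn v·cn u·dn u)/D = -0.5684229761197444/0.9901097297958774 = -0.5741009900356513
cn(u+v) = (cn u·cn v − sn u·sn v·dn u·dn v)/D = -0.8106864975165417/0.9901097297958774 = -0.8187844974351218
dn(u+v) = (dn u·dn v − m·sn u·sn v·cn u·cn v)/D = 0.9872939926841802/0.9901097297958774 = 0.9971561363079649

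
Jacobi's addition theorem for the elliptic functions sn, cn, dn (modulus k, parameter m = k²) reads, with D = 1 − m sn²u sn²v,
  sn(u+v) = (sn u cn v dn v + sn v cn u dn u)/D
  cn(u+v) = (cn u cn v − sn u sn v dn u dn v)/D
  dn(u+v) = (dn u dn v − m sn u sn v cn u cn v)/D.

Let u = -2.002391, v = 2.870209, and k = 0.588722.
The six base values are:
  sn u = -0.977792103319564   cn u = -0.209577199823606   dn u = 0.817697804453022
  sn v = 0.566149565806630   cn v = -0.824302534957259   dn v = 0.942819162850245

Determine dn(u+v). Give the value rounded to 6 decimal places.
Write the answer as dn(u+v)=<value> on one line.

m = k² = 0.346593593284
D = 1 − m·sn²u·sn²v = 0.8937874247643388
dn(u+v) = (dn u·dn v − m·sn u·sn v·cn u·cn v)/D = 0.8040869898399033/0.8937874247643388 = 0.8996400794651072

dn(u+v)=0.899640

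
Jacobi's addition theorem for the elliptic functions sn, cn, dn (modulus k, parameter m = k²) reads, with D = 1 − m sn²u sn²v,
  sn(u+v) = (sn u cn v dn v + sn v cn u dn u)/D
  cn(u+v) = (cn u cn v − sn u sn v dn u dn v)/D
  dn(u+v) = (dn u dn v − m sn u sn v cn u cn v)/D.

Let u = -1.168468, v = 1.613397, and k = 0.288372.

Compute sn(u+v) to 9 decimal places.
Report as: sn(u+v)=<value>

sn u = -0.9134450153388258, cn u = 0.4069621652594406, dn u = 0.9646834383295671
sn v = 0.9999682468503755, cn v = -0.007969020704359327, dn v = 0.9575212115744744
m = k² = 0.083158410384
D = 1 − m·sn²u·sn²v = 0.9306185425568274
sn(u+v) = (sn u·cn v·dn v + sn v·cn u·dn u)/D = 0.3995472428932426/0.9306185425568274 = 0.4293351406855775

sn(u+v)=0.429335141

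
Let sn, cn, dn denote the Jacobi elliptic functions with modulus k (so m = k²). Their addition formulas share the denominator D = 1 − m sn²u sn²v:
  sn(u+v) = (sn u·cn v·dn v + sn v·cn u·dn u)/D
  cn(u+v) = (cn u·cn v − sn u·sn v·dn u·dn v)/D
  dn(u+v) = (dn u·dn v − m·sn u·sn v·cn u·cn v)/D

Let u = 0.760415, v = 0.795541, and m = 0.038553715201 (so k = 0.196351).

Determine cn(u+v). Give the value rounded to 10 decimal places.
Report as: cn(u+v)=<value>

sn u = 0.6873981548228413, cn u = 0.7262807836822843, dn u = 0.990849506282775
sn v = 0.712246306171546, cn v = 0.701929625635639, dn v = 0.9901726620810123
m = k² = 0.038553715201
D = 1 − m·sn²u·sn²v = 0.9907584808001437
cn(u+v) = (cn u·cn v − sn u·sn v·dn u·dn v)/D = 0.02944866054211043/0.9907584808001437 = 0.0297233494467062

cn(u+v)=0.0297233494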